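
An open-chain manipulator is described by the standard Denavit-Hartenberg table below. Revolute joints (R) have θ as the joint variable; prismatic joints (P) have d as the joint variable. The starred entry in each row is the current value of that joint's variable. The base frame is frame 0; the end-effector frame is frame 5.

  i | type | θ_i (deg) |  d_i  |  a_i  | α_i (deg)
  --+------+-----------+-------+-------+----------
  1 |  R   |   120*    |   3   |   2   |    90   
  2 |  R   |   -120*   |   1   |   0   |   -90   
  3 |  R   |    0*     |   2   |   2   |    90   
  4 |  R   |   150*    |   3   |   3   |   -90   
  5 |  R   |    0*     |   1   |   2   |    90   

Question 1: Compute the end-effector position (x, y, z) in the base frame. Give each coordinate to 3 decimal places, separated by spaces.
after link 1: o_1 = (-1.0000, 1.7321, 3.0000)
after link 2: o_2 = (-0.1340, 2.2321, 3.0000)
after link 3: o_3 = (-0.5000, 2.8660, 0.2679)
after link 4: o_4 = (0.7990, 6.6160, 1.7679)
after link 5: o_5 = (0.1830, 7.6830, 3.6340)

0.183 7.683 3.634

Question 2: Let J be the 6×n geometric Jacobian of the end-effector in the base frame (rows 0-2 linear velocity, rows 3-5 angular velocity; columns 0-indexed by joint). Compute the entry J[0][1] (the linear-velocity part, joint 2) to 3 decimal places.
axis z_1 = (0.8660,0.5000,0.0000); lever o_n−o_1 = (1.1830,5.9510,0.6340)
cross product → J_v[:, 1] = (0.3170,-0.5490,4.5622)
J_ω[:, 1] = z_1
entry J[0][1] = 0.3170

0.317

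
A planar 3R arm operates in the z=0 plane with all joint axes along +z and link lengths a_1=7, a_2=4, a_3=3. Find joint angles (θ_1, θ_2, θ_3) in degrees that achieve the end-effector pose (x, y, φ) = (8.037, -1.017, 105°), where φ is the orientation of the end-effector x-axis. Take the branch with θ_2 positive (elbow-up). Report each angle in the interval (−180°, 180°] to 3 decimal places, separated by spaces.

-45.001 59.997 90.004

wrist centre = target − a_3·(cos φ, sin φ) = (8.8135, -3.9148)
cos θ_2 = (93.0025−7²−4²)/(2·7·4) = 0.5000; θ_2 = 59.9970° (elbow-up)
β = atan2(-3.9148,8.8135) = -23.9499°; ψ = atan2(3.4640,9.0002) = 21.0508°
θ_1 = β − ψ = -45.0007°
θ_3 = φ − θ_1 − θ_2 = 90.0037° (wrapped to (-180°,180°])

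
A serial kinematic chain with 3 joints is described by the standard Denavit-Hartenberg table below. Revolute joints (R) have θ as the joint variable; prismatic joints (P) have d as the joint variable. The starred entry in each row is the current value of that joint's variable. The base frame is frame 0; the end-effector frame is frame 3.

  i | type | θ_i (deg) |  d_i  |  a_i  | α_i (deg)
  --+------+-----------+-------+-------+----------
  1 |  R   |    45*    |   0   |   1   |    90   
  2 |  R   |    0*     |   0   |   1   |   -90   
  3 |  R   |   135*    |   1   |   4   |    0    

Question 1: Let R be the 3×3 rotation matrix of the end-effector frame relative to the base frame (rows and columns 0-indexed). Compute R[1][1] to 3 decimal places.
-1.000

End-effector y-axis (col 1 of R) = (-0.0000,-1.0000,0.0000)
R[1][1] = -1.0000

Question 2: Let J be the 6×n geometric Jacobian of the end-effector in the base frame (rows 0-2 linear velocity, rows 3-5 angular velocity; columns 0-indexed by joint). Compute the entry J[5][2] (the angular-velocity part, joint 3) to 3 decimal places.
axis z_2 = (0.0000,0.0000,1.0000); lever o_n−o_2 = (-4.0000,0.0000,1.0000)
cross product → J_v[:, 2] = (-0.0000,-4.0000,0.0000)
J_ω[:, 2] = z_2
entry J[5][2] = 1.0000

1.000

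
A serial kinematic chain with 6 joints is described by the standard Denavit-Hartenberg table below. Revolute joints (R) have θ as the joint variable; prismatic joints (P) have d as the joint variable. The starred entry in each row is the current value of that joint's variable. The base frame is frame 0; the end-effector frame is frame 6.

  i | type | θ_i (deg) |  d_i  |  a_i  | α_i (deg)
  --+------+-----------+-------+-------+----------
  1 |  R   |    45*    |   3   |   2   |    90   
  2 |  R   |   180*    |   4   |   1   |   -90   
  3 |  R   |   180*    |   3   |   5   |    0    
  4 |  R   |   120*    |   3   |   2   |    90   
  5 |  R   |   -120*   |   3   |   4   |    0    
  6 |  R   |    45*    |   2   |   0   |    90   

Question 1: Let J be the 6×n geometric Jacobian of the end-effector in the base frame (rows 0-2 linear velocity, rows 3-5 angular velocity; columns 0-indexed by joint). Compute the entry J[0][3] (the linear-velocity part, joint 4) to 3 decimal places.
axis z_3 = (-0.0000,-0.0000,-1.0000); lever o_n−o_3 = (4.8296,1.2941,0.4641)
cross product → J_v[:, 3] = (1.2941,-4.8296,0.0000)
J_ω[:, 3] = z_3
entry J[0][3] = 1.2941

1.294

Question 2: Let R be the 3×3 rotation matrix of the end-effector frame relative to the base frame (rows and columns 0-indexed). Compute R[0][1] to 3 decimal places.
End-effector y-axis (col 1 of R) = (0.9659,0.2588,-0.0000)
R[0][1] = 0.9659

0.966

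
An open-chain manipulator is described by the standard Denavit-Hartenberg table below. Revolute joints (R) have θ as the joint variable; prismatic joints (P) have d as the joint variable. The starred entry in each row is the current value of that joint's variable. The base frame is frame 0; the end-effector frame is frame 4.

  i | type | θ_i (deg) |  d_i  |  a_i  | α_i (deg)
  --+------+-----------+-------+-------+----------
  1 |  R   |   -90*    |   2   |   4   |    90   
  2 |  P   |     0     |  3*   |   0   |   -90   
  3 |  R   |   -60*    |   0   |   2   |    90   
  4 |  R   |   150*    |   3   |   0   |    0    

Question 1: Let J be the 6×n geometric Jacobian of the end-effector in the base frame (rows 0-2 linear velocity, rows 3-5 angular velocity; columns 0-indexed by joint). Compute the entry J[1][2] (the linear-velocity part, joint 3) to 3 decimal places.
-3.232

axis z_2 = (0.0000,0.0000,1.0000); lever o_n−o_2 = (-3.2321,1.5981,0.0000)
cross product → J_v[:, 2] = (-1.5981,-3.2321,0.0000)
J_ω[:, 2] = z_2
entry J[1][2] = -3.2321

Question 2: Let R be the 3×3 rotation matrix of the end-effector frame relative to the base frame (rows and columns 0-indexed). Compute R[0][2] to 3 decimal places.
End-effector z-axis (col 2 of R) = (-0.5000,0.8660,0.0000)
R[0][2] = -0.5000

-0.500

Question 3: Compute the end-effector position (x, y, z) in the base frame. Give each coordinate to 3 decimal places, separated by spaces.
-6.232 -2.402 2.000

after link 1: o_1 = (0.0000, -4.0000, 2.0000)
after link 2: o_2 = (-3.0000, -4.0000, 2.0000)
after link 3: o_3 = (-4.7321, -5.0000, 2.0000)
after link 4: o_4 = (-6.2321, -2.4019, 2.0000)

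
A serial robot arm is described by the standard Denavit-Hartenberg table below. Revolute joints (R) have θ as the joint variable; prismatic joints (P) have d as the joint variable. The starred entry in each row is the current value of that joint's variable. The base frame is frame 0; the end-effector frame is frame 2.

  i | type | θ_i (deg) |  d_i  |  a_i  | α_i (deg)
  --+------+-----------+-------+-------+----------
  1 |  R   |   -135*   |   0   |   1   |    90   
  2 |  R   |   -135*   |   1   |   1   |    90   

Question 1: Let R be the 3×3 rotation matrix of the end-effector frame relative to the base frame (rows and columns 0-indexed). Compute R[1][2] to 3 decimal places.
0.500

End-effector z-axis (col 2 of R) = (0.5000,0.5000,0.7071)
R[1][2] = 0.5000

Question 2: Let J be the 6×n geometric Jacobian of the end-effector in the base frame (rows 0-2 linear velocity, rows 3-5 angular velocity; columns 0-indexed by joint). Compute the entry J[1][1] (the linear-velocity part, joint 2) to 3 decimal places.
axis z_1 = (-0.7071,0.7071,0.0000); lever o_n−o_1 = (-0.2071,1.2071,-0.7071)
cross product → J_v[:, 1] = (-0.5000,-0.5000,-0.7071)
J_ω[:, 1] = z_1
entry J[1][1] = -0.5000

-0.500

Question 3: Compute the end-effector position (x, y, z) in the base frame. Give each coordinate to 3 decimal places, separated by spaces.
-0.914 0.500 -0.707

after link 1: o_1 = (-0.7071, -0.7071, 0.0000)
after link 2: o_2 = (-0.9142, 0.5000, -0.7071)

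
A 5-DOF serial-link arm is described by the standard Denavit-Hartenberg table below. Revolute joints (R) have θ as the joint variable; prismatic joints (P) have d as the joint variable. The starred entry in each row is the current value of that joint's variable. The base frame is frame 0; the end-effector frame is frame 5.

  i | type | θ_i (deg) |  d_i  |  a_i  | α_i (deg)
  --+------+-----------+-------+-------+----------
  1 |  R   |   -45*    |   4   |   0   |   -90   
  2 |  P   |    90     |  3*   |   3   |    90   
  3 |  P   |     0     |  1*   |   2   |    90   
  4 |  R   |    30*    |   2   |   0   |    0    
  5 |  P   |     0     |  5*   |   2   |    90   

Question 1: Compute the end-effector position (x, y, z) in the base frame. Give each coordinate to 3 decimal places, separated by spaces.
after link 1: o_1 = (0.0000, 0.0000, 4.0000)
after link 2: o_2 = (2.1213, 2.1213, 1.0000)
after link 3: o_3 = (2.8284, 1.4142, -1.0000)
after link 4: o_4 = (1.4142, 0.0000, -1.0000)
after link 5: o_5 = (-1.4142, -4.2426, -2.7321)

-1.414 -4.243 -2.732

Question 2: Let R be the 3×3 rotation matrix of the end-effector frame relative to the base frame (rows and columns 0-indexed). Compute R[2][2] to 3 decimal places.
-0.500

End-effector z-axis (col 2 of R) = (-0.6124,0.6124,-0.5000)
R[2][2] = -0.5000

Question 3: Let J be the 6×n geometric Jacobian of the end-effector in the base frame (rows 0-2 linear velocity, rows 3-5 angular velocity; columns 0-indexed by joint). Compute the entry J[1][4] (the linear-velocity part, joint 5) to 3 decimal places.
prismatic axis z_4 = (-0.7071,-0.7071,-0.0000)
J_v[:, 4] = z_4; J_ω[:, 4] = (0,0,0)
entry J[1][4] = -0.7071

-0.707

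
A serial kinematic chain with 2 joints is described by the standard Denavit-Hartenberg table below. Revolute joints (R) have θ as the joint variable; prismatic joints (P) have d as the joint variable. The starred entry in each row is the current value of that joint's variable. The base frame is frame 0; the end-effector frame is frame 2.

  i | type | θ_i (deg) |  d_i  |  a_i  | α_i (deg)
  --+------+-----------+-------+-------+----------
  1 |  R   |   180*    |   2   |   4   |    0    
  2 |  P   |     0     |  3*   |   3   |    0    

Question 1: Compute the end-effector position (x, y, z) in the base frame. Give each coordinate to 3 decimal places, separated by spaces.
after link 1: o_1 = (-4.0000, 0.0000, 2.0000)
after link 2: o_2 = (-7.0000, 0.0000, 5.0000)

-7.000 0.000 5.000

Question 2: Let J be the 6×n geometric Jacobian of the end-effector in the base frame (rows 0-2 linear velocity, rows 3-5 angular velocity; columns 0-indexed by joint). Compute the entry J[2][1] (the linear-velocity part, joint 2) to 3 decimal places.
prismatic axis z_1 = (0.0000,0.0000,1.0000)
J_v[:, 1] = z_1; J_ω[:, 1] = (0,0,0)
entry J[2][1] = 1.0000

1.000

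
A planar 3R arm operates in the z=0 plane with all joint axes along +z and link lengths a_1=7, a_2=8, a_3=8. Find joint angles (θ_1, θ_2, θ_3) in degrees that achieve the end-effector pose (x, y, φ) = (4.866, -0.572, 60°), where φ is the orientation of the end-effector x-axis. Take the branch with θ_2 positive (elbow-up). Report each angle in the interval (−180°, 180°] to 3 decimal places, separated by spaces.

-149.999 119.998 90.001

wrist centre = target − a_3·(cos φ, sin φ) = (0.8660, -7.5002)
cos θ_2 = (57.0030−7²−8²)/(2·7·8) = -0.5000; θ_2 = 119.9982° (elbow-up)
β = atan2(-7.5002,0.8660) = -83.4136°; ψ = atan2(6.9283,3.0002) = 66.5857°
θ_1 = β − ψ = -149.9992°
θ_3 = φ − θ_1 − θ_2 = 90.0010° (wrapped to (-180°,180°])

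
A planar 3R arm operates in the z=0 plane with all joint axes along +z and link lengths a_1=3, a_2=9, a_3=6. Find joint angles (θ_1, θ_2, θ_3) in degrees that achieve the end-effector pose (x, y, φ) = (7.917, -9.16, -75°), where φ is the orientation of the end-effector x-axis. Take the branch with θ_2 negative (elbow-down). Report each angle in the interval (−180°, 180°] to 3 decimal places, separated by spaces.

89.988 -134.993 -29.996

wrist centre = target − a_3·(cos φ, sin φ) = (6.3641, -3.3644)
cos θ_2 = (51.8211−3²−9²)/(2·3·9) = -0.7070; θ_2 = -134.9927° (elbow-down)
β = atan2(-3.3644,6.3641) = -27.8637°; ψ = atan2(-6.3648,-3.3632) = -117.8520°
θ_1 = β − ψ = 89.9884°
θ_3 = φ − θ_1 − θ_2 = -29.9956° (wrapped to (-180°,180°])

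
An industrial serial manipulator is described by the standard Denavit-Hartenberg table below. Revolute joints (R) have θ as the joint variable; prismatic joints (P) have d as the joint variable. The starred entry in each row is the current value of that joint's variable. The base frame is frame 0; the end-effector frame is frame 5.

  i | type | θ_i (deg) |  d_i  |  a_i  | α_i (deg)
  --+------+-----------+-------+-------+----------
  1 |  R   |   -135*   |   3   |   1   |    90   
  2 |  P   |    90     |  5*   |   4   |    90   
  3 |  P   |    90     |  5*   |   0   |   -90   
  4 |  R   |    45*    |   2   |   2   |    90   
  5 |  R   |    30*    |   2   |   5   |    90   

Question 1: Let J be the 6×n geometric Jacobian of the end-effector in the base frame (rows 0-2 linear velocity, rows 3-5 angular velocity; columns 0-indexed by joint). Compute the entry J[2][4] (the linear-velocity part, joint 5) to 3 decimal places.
-4.330

axis z_4 = (-1.0000,-0.0000,0.0000); lever o_n−o_4 = (-2.0000,4.3301,-2.5000)
cross product → J_v[:, 4] = (0.0000,-2.5000,-4.3301)
J_ω[:, 4] = z_4
entry J[2][4] = -4.3301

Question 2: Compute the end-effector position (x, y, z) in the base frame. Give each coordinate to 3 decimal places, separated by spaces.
after link 1: o_1 = (-0.7071, -0.7071, 3.0000)
after link 2: o_2 = (-4.2426, 2.8284, 7.0000)
after link 3: o_3 = (-7.7782, -0.7071, 7.0000)
after link 4: o_4 = (-7.7782, 1.2929, 5.0000)
after link 5: o_5 = (-9.7782, 5.6230, 2.5000)

-9.778 5.623 2.500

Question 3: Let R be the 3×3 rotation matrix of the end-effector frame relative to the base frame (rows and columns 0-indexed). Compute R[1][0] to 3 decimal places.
End-effector x-axis (col 0 of R) = (-0.0000,0.8660,-0.5000)
R[1][0] = 0.8660

0.866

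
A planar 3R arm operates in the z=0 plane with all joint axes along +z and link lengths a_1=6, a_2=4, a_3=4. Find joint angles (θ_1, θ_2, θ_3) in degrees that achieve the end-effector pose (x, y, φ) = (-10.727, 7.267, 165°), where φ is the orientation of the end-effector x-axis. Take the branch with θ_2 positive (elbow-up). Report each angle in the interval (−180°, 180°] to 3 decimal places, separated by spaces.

wrist centre = target − a_3·(cos φ, sin φ) = (-6.8633, 6.2317)
cos θ_2 = (85.9392−6²−4²)/(2·6·4) = 0.7071; θ_2 = 45.0032° (elbow-up)
β = atan2(6.2317,-6.8633) = 137.7612°; ψ = atan2(2.8286,8.8283) = 17.7655°
θ_1 = β − ψ = 119.9957°
θ_3 = φ − θ_1 − θ_2 = 0.0011° (wrapped to (-180°,180°])

119.996 45.003 0.001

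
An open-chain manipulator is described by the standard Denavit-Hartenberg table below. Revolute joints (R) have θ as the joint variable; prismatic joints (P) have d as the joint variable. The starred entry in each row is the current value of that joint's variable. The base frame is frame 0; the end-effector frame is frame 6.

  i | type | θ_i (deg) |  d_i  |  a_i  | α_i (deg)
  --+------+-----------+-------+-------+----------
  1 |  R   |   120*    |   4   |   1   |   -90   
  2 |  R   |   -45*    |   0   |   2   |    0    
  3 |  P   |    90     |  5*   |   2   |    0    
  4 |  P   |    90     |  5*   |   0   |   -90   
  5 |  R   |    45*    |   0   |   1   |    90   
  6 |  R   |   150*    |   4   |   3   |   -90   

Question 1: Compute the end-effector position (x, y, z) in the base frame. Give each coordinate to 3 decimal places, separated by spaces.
-12.872 -5.622 3.860

after link 1: o_1 = (-0.5000, 0.8660, 4.0000)
after link 2: o_2 = (-1.2071, 2.0908, 5.4142)
after link 3: o_3 = (-6.2443, 0.8155, 4.0000)
after link 4: o_4 = (-10.5745, -1.6845, 4.0000)
after link 5: o_5 = (-9.7121, -1.7639, 3.5000)
after link 6: o_6 = (-12.8718, -5.6223, 3.8597)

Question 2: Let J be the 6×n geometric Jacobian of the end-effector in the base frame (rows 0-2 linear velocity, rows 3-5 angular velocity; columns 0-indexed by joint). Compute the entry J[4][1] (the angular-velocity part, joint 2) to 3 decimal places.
-0.500

axis z_1 = (-0.8660,-0.5000,0.0000); lever o_n−o_1 = (-12.3718,-6.4884,-0.1403)
cross product → J_v[:, 1] = (0.0702,-0.1215,-0.5668)
J_ω[:, 1] = z_1
entry J[4][1] = -0.5000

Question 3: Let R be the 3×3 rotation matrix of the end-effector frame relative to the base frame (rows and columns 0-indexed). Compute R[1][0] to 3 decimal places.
-0.237

End-effector x-axis (col 0 of R) = (-0.5701,-0.2374,0.7866)
R[1][0] = -0.2374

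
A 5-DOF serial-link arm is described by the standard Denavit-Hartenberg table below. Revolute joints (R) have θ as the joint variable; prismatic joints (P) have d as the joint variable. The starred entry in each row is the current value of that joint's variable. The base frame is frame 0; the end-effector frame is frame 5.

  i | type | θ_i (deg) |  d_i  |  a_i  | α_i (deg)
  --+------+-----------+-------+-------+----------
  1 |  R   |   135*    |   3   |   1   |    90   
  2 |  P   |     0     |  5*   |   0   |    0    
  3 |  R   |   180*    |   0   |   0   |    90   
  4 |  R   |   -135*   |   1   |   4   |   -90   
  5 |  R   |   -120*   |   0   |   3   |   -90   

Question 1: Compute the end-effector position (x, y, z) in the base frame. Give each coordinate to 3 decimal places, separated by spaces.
after link 1: o_1 = (-0.7071, 0.7071, 3.0000)
after link 2: o_2 = (2.8284, 4.2426, 3.0000)
after link 3: o_3 = (2.8284, 4.2426, 3.0000)
after link 4: o_4 = (-1.1716, 4.2426, 4.0000)
after link 5: o_5 = (0.3284, 4.2426, 6.5981)

0.328 4.243 6.598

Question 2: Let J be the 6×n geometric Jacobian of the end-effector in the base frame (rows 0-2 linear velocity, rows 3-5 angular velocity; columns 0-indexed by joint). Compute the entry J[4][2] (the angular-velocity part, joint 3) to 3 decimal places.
axis z_2 = (0.7071,0.7071,0.0000); lever o_n−o_2 = (-2.5000,0.0000,3.5981)
cross product → J_v[:, 2] = (2.5442,-2.5442,1.7678)
J_ω[:, 2] = z_2
entry J[4][2] = 0.7071

0.707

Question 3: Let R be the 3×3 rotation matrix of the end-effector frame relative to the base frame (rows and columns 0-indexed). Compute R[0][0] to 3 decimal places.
End-effector x-axis (col 0 of R) = (0.5000,0.0000,0.8660)
R[0][0] = 0.5000

0.500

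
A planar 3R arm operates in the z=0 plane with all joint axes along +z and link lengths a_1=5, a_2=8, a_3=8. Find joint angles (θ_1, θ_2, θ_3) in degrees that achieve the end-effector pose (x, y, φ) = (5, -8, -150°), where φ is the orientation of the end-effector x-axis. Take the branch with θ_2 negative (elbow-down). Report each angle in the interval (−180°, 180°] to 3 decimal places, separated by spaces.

-0.000 -30.000 -120.000

wrist centre = target − a_3·(cos φ, sin φ) = (11.9282, -4.0000)
cos θ_2 = (158.2820−5²−8²)/(2·5·8) = 0.8660; θ_2 = -30.0000° (elbow-down)
β = atan2(-4.0000,11.9282) = -18.5383°; ψ = atan2(-4.0000,11.9282) = -18.5383°
θ_1 = β − ψ = -0.0000°
θ_3 = φ − θ_1 − θ_2 = -120.0000° (wrapped to (-180°,180°])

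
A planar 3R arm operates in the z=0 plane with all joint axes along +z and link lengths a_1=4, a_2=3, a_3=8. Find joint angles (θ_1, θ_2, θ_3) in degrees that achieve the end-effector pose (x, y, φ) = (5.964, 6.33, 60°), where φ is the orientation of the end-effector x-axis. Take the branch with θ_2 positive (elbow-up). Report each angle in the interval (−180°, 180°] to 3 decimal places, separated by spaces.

wrist centre = target − a_3·(cos φ, sin φ) = (1.9640, -0.5982)
cos θ_2 = (4.2151−4²−3²)/(2·4·3) = -0.8660; θ_2 = 150.0012° (elbow-up)
β = atan2(-0.5982,1.9640) = -16.9399°; ψ = atan2(1.4999,1.4019) = 46.9353°
θ_1 = β − ψ = -63.8752°
θ_3 = φ − θ_1 − θ_2 = -26.1260° (wrapped to (-180°,180°])

-63.875 150.001 -26.126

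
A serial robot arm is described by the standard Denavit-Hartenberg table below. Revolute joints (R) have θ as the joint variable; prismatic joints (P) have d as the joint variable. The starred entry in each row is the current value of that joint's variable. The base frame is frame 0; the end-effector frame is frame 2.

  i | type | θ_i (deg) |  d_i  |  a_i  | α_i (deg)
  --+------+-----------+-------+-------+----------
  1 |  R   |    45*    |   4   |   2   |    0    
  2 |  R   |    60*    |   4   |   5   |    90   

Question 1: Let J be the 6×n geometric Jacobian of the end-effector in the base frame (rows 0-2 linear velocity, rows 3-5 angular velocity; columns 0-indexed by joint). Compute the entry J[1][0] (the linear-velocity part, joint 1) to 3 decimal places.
axis z_0 = ẑ; lever o_n−o_0 = (0.1201,6.2438,8.0000)
cross product → J_v[:, 0] = (-6.2438,0.1201,0.0000)
J_ω[:, 0] = z_0
entry J[1][0] = 0.1201

0.120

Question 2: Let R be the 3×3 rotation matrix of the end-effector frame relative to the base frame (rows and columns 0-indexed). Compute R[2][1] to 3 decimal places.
1.000

End-effector y-axis (col 1 of R) = (-0.0000,-0.0000,1.0000)
R[2][1] = 1.0000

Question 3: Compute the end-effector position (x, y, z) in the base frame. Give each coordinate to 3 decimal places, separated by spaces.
0.120 6.244 8.000

after link 1: o_1 = (1.4142, 1.4142, 4.0000)
after link 2: o_2 = (0.1201, 6.2438, 8.0000)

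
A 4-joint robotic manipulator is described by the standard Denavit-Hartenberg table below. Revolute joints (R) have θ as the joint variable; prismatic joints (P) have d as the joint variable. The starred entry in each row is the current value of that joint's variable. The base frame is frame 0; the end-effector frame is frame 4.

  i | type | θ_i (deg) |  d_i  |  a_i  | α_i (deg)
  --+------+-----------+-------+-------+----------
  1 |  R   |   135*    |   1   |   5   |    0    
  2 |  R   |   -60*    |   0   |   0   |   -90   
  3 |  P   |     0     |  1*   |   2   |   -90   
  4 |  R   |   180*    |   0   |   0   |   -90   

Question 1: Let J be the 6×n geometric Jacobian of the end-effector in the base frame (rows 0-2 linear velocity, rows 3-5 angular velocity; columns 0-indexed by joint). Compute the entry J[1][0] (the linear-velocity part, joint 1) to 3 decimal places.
axis z_0 = ẑ; lever o_n−o_0 = (-3.9838,5.7262,1.0000)
cross product → J_v[:, 0] = (-5.7262,-3.9838,0.0000)
J_ω[:, 0] = z_0
entry J[1][0] = -3.9838

-3.984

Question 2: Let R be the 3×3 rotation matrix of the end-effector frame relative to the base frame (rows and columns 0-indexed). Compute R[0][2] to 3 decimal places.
-0.966

End-effector z-axis (col 2 of R) = (-0.9659,0.2588,0.0000)
R[0][2] = -0.9659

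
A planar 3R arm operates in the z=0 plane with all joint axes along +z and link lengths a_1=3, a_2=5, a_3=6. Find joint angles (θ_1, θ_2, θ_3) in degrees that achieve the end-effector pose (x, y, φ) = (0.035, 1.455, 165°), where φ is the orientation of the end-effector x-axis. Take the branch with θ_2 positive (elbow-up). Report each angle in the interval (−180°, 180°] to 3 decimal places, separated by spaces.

-59.991 89.991 135.001

wrist centre = target − a_3·(cos φ, sin φ) = (5.8306, -0.0979)
cos θ_2 = (34.0050−3²−5²)/(2·3·5) = 0.0002; θ_2 = 89.9905° (elbow-up)
β = atan2(-0.0979,5.8306) = -0.9621°; ψ = atan2(5.0000,3.0008) = 59.0293°
θ_1 = β − ψ = -59.9914°
θ_3 = φ − θ_1 − θ_2 = 135.0008° (wrapped to (-180°,180°])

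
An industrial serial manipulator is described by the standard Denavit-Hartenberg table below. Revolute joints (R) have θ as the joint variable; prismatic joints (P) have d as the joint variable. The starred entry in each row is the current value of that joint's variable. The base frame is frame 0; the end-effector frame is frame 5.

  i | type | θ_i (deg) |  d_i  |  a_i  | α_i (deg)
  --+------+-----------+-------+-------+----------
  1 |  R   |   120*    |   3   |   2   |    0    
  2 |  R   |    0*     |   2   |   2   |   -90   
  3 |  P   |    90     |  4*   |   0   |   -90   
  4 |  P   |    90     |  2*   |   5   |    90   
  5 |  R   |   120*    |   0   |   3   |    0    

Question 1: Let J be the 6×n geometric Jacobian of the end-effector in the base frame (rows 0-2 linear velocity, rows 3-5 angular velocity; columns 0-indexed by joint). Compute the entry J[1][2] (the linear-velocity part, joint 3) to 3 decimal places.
prismatic axis z_2 = (-0.8660,-0.5000,0.0000)
J_v[:, 2] = z_2; J_ω[:, 2] = (0,0,0)
entry J[1][2] = -0.5000

-0.500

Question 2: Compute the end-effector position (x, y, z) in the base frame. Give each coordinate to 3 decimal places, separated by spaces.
-0.134 -0.768 5.000

after link 1: o_1 = (-1.0000, 1.7321, 3.0000)
after link 2: o_2 = (-2.0000, 3.4641, 5.0000)
after link 3: o_3 = (-5.4641, 1.4641, 5.0000)
after link 4: o_4 = (-0.1340, 2.2321, 5.0000)
after link 5: o_5 = (-0.1340, -0.7679, 5.0000)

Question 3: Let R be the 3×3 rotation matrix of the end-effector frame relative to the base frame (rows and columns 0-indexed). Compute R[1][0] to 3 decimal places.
-1.000

End-effector x-axis (col 0 of R) = (-0.0000,-1.0000,0.0000)
R[1][0] = -1.0000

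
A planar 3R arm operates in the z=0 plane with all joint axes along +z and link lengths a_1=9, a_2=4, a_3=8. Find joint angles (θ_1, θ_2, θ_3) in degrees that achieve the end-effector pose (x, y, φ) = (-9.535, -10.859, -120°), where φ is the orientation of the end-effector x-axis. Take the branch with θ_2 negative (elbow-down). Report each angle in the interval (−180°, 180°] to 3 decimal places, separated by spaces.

wrist centre = target − a_3·(cos φ, sin φ) = (-5.5350, -3.9308)
cos θ_2 = (46.0874−9²−4²)/(2·9·4) = -0.7071; θ_2 = -135.0010° (elbow-down)
β = atan2(-3.9308,-5.5350) = -144.6187°; ψ = atan2(-2.8284,6.1715) = -24.6217°
θ_1 = β − ψ = -119.9970°
θ_3 = φ − θ_1 − θ_2 = 134.9980° (wrapped to (-180°,180°])

-119.997 -135.001 134.998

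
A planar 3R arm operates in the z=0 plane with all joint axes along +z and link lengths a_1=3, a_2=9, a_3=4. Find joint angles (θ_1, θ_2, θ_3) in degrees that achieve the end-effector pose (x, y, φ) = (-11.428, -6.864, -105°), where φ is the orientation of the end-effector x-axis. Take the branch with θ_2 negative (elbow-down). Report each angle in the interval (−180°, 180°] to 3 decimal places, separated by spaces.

-117.805 -59.987 72.792

wrist centre = target − a_3·(cos φ, sin φ) = (-10.3927, -3.0003)
cos θ_2 = (117.0105−3²−9²)/(2·3·9) = 0.5002; θ_2 = -59.9871° (elbow-down)
β = atan2(-3.0003,-10.3927) = -163.8970°; ψ = atan2(-7.7932,7.5017) = -46.0917°
θ_1 = β − ψ = -117.8053°
θ_3 = φ − θ_1 − θ_2 = 72.7924° (wrapped to (-180°,180°])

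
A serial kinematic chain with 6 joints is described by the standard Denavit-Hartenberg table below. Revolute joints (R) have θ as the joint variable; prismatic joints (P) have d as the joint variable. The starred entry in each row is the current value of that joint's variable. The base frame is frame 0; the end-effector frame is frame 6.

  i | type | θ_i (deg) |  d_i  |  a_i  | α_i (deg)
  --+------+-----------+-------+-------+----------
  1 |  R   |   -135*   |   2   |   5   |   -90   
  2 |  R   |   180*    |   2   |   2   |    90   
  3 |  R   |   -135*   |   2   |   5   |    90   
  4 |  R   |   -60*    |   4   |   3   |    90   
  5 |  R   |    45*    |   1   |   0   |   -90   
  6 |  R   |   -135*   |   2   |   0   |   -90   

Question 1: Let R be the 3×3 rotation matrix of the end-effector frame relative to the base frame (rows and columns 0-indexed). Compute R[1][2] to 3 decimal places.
-0.500

End-effector z-axis (col 2 of R) = (0.3624,-0.5000,0.7866)
R[1][2] = -0.5000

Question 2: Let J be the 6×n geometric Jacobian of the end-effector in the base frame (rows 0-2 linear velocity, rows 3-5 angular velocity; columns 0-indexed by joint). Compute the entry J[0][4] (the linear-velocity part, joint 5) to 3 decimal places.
axis z_4 = (0.8660,-0.0000,0.5000); lever o_n−o_4 = (1.5731,-1.4142,-0.7247)
cross product → J_v[:, 4] = (0.7071,1.4142,-1.2247)
J_ω[:, 4] = z_4
entry J[0][4] = 0.7071

0.707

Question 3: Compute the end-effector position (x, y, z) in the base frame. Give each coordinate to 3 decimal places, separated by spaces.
after link 1: o_1 = (-3.5355, -3.5355, 2.0000)
after link 2: o_2 = (-0.7071, -3.5355, 2.0000)
after link 3: o_3 = (-5.7071, -3.5355, -0.0000)
after link 4: o_4 = (-7.2071, -7.5355, 2.5981)
after link 5: o_5 = (-6.3411, -7.5355, 3.0981)
after link 6: o_6 = (-5.6340, -8.9497, 1.8733)

-5.634 -8.950 1.873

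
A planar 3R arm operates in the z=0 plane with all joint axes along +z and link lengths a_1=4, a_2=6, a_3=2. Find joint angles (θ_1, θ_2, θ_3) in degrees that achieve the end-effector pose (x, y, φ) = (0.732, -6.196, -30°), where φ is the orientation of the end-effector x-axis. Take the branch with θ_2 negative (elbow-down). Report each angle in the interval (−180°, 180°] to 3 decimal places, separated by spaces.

wrist centre = target − a_3·(cos φ, sin φ) = (-1.0001, -5.1960)
cos θ_2 = (27.9985−4²−6²)/(2·4·6) = -0.5000; θ_2 = -120.0020° (elbow-down)
β = atan2(-5.1960,-1.0001) = -100.8942°; ψ = atan2(-5.1960,0.9998) = -79.1084°
θ_1 = β − ψ = -21.7859°
θ_3 = φ − θ_1 − θ_2 = 111.7879° (wrapped to (-180°,180°])

-21.786 -120.002 111.788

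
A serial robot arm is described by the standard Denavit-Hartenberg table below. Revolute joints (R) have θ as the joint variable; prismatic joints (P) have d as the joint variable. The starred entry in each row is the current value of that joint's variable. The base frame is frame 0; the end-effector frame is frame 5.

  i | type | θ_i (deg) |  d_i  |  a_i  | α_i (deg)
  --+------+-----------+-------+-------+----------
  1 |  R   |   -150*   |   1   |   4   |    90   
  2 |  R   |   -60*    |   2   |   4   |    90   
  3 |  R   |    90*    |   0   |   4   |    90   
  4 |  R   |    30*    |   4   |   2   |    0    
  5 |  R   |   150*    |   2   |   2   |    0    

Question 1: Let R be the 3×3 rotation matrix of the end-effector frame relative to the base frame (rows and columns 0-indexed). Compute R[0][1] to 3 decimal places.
End-effector y-axis (col 1 of R) = (-0.7500,-0.4330,0.5000)
R[0][1] = -0.7500

-0.750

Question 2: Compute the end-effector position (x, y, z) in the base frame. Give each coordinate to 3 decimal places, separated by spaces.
after link 1: o_1 = (-3.4641, -2.0000, 1.0000)
after link 2: o_2 = (-6.1962, -1.2679, -2.4641)
after link 3: o_3 = (-8.1962, 2.1962, -2.4641)
after link 4: o_4 = (-10.0442, 3.1292, -6.4282)
after link 5: o_5 = (-9.9103, 0.8971, -8.1603)

-9.910 0.897 -8.160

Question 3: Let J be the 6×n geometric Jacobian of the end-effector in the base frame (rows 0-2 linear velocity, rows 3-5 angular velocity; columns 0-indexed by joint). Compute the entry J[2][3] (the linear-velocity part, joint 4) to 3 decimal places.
axis z_3 = (-0.4330,-0.2500,-0.8660); lever o_n−o_3 = (-1.7141,-1.2990,-5.6962)
cross product → J_v[:, 3] = (0.2990,-0.9821,0.1340)
J_ω[:, 3] = z_3
entry J[2][3] = 0.1340

0.134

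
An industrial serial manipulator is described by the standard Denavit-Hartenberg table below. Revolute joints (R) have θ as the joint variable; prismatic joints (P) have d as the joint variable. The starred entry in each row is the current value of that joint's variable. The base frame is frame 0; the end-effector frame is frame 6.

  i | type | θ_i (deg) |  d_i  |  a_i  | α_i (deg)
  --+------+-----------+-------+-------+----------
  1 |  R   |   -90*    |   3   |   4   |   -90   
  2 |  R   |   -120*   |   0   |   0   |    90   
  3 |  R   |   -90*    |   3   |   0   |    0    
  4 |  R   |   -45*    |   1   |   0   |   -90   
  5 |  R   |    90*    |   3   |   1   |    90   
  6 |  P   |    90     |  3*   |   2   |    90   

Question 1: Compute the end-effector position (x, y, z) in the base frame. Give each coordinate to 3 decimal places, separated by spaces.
after link 1: o_1 = (0.0000, -4.0000, 3.0000)
after link 2: o_2 = (0.0000, -4.0000, 3.0000)
after link 3: o_3 = (0.0000, -1.4019, 1.5000)
after link 4: o_4 = (0.0000, -0.5359, 1.0000)
after link 5: o_5 = (-2.1213, -0.3413, 3.3371)
after link 6: o_6 = (-5.6569, -0.6948, 2.7247)

-5.657 -0.695 2.725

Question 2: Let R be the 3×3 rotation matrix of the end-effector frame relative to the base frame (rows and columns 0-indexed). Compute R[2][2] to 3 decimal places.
0.500

End-effector z-axis (col 2 of R) = (-0.0000,-0.8660,0.5000)
R[2][2] = 0.5000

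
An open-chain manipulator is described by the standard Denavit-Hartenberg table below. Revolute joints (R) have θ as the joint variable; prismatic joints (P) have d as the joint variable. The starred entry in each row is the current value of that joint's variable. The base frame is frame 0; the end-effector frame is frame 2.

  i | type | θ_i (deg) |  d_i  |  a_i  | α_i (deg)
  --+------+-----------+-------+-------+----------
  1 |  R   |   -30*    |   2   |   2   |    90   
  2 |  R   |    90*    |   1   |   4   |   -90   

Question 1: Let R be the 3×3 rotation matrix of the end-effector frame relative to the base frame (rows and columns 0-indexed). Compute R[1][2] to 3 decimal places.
0.500

End-effector z-axis (col 2 of R) = (-0.8660,0.5000,0.0000)
R[1][2] = 0.5000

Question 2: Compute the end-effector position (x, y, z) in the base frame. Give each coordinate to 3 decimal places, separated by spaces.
1.232 -1.866 6.000

after link 1: o_1 = (1.7321, -1.0000, 2.0000)
after link 2: o_2 = (1.2321, -1.8660, 6.0000)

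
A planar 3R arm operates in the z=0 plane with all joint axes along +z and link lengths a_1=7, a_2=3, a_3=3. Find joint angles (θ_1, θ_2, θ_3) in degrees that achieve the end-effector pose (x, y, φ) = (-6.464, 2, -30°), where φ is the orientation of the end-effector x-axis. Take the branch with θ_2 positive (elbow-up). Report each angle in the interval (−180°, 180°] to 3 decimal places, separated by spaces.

149.998 30.005 149.997

wrist centre = target − a_3·(cos φ, sin φ) = (-9.0621, 3.5000)
cos θ_2 = (94.3712−7²−3²)/(2·7·3) = 0.8660; θ_2 = 30.0050° (elbow-up)
β = atan2(3.5000,-9.0621) = 158.8822°; ψ = atan2(1.5002,9.5979) = 8.8839°
θ_1 = β − ψ = 149.9983°
θ_3 = φ − θ_1 − θ_2 = 149.9966° (wrapped to (-180°,180°])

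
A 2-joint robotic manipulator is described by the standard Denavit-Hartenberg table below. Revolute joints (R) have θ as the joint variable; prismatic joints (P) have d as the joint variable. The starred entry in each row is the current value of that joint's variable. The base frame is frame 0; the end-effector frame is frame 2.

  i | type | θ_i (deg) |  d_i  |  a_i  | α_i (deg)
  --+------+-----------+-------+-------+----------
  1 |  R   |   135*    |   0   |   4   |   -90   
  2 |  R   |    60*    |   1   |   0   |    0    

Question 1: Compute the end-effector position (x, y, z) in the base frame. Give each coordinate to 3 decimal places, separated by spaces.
-3.536 2.121 0.000

after link 1: o_1 = (-2.8284, 2.8284, 0.0000)
after link 2: o_2 = (-3.5355, 2.1213, 0.0000)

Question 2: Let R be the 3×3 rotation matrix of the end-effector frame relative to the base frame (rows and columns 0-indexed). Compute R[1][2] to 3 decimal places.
End-effector z-axis (col 2 of R) = (-0.7071,-0.7071,0.0000)
R[1][2] = -0.7071

-0.707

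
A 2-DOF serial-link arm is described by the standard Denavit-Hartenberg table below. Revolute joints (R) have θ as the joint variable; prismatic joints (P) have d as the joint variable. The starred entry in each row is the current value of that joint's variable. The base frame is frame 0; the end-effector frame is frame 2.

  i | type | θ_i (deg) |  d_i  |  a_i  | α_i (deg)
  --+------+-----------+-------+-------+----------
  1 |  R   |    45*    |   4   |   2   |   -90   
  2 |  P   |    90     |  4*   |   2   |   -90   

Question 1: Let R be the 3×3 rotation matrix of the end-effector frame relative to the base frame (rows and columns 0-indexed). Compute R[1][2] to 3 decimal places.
End-effector z-axis (col 2 of R) = (-0.7071,-0.7071,-0.0000)
R[1][2] = -0.7071

-0.707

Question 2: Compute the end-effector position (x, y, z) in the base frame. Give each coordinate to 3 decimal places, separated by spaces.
-1.414 4.243 2.000

after link 1: o_1 = (1.4142, 1.4142, 4.0000)
after link 2: o_2 = (-1.4142, 4.2426, 2.0000)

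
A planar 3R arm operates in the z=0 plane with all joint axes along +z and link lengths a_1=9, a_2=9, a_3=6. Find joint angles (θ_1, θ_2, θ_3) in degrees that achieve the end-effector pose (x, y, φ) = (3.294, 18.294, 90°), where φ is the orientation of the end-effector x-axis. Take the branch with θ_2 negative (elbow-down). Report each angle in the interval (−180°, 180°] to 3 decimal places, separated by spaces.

wrist centre = target − a_3·(cos φ, sin φ) = (3.2940, 12.2940)
cos θ_2 = (161.9929−9²−9²)/(2·9·9) = -0.0000; θ_2 = -90.0025° (elbow-down)
β = atan2(12.2940,3.2940) = 75.0007°; ψ = atan2(-9.0000,8.9996) = -45.0013°
θ_1 = β − ψ = 120.0020°
θ_3 = φ − θ_1 − θ_2 = 60.0005° (wrapped to (-180°,180°])

120.002 -90.003 60.001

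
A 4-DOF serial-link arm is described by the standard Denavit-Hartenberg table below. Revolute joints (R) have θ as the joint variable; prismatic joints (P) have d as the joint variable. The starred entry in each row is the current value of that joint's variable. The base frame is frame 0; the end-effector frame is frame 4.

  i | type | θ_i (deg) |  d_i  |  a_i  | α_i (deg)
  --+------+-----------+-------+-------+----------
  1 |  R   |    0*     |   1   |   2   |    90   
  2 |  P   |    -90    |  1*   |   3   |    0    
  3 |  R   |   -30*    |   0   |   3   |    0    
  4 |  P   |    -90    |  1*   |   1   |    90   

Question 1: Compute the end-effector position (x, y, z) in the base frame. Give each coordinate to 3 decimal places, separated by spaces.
-0.366 -2.000 -4.098

after link 1: o_1 = (2.0000, 0.0000, 1.0000)
after link 2: o_2 = (2.0000, -1.0000, -2.0000)
after link 3: o_3 = (0.5000, -1.0000, -4.5981)
after link 4: o_4 = (-0.3660, -2.0000, -4.0981)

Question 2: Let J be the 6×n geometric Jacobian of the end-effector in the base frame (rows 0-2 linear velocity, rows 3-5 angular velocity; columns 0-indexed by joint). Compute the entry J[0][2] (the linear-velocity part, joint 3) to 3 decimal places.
2.098

axis z_2 = (0.0000,-1.0000,0.0000); lever o_n−o_2 = (-2.3660,-1.0000,-2.0981)
cross product → J_v[:, 2] = (2.0981,-0.0000,-2.3660)
J_ω[:, 2] = z_2
entry J[0][2] = 2.0981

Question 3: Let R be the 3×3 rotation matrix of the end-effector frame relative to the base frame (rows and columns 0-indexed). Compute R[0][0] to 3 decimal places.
End-effector x-axis (col 0 of R) = (-0.8660,0.0000,0.5000)
R[0][0] = -0.8660

-0.866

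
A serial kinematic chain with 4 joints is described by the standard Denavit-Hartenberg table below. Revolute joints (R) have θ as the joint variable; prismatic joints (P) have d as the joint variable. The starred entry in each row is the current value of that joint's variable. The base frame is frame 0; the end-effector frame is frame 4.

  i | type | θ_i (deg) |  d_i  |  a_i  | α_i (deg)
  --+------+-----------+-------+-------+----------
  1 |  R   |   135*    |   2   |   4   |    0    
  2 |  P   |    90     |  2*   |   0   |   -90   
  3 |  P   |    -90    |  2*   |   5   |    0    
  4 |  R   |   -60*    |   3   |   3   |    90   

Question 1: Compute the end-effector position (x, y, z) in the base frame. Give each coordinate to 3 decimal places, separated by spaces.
2.544 1.130 10.500

after link 1: o_1 = (-2.8284, 2.8284, 2.0000)
after link 2: o_2 = (-2.8284, 2.8284, 4.0000)
after link 3: o_3 = (-1.4142, 1.4142, 9.0000)
after link 4: o_4 = (2.5442, 1.1300, 10.5000)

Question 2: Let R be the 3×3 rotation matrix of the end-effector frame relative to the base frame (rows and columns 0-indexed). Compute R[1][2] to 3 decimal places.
0.354

End-effector z-axis (col 2 of R) = (0.3536,0.3536,-0.8660)
R[1][2] = 0.3536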